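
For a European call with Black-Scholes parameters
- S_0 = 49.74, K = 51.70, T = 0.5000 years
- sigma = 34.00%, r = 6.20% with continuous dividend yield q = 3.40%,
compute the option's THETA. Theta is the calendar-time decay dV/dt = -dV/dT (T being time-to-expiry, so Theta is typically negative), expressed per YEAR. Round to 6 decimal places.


d1 = 0.0176845612; d2 = -0.2227317444
phi(d1) = 0.3988799019; exp(-qT) = 0.9831436846; exp(-rT) = 0.9694755731
Theta = -S*exp(-qT)*phi(d1)*sigma/(2*sqrt(T)) - r*K*exp(-rT)*N(d2) + q*S*exp(-qT)*N(d1)
N(d1) = 0.5070547514; N(d2) = 0.4118721467; sqrt(T) = 0.7071067812
Term 1 = -49.7400 * 0.9831436846 * 0.3988799019 * 0.3400 / (2 * 0.7071067812) = -4.6895249227
Term 2 = -0.0620 * 51.7000 * 0.9694755731 * 0.4118721467 = -1.2799161734
Term 3 = 0.0340 * 49.7400 * 0.9831436846 * 0.5070547514 = 0.8430562423
Theta = -4.6895249227 + (-1.2799161734) + (0.8430562423) = -5.126385

Answer: Theta = -5.126385


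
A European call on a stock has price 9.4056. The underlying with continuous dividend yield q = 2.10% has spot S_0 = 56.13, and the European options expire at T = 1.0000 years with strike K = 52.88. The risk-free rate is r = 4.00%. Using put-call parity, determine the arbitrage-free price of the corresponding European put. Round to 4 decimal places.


Put-call parity: C - P = S_0 * exp(-qT) - K * exp(-rT).
S_0 * exp(-qT) = 56.1300 * 0.97921896 = 54.96356048
K * exp(-rT) = 52.8800 * 0.96078944 = 50.80654554
P = C - S*exp(-qT) + K*exp(-rT)
P = 9.4056 - 54.96356048 + 50.80654554 = 5.2486

Answer: Put price = 5.2486


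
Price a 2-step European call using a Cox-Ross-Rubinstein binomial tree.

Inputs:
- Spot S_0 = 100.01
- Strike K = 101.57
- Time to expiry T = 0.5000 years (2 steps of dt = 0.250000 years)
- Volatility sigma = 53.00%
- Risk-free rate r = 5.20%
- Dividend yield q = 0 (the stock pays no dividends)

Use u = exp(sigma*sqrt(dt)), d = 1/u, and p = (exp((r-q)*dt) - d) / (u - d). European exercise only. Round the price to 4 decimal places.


dt = T/N = 0.250000
u = exp(sigma*sqrt(dt)) = 1.303431; d = 1/u = 0.767206
p = (exp((r-q)*dt) - d) / (u - d) = 0.458537
Discount per step: exp(-r*dt) = 0.987084
Stock lattice S(k, i) with i counting down-moves:
  k=0: S(0,0) = 100.0100
  k=1: S(1,0) = 130.3561; S(1,1) = 76.7283
  k=2: S(2,0) = 169.9102; S(2,1) = 100.0100; S(2,2) = 58.8664
Terminal payoffs V(N, i) = max(S_T - K, 0):
  V(2,0) = 68.340220; V(2,1) = 0.000000; V(2,2) = 0.000000
Backward induction: V(k, i) = exp(-r*dt) * [p * V(k+1, i) + (1-p) * V(k+1, i+1)].
  V(1,0) = exp(-r*dt) * [p*68.340220 + (1-p)*0.000000] = 30.931769
  V(1,1) = exp(-r*dt) * [p*0.000000 + (1-p)*0.000000] = 0.000000
  V(0,0) = exp(-r*dt) * [p*30.931769 + (1-p)*0.000000] = 14.000165

Answer: Price = V(0,0) = 14.0002


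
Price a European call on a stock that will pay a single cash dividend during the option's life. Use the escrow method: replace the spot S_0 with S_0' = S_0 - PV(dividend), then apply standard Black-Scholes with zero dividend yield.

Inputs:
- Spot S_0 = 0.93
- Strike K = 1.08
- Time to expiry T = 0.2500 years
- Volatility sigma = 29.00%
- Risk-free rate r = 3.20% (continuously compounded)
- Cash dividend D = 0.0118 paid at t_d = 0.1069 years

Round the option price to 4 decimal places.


PV(D) = D * exp(-r * t_d) = 0.0118 * 0.99658504 = 0.01175970
S_0' = S_0 - PV(D) = 0.9300 - 0.01175970 = 0.91824030
d1 = (ln(S_0'/K) + (r + sigma^2/2)*T) / (sigma*sqrt(T)) = -0.99134278
d2 = d1 - sigma*sqrt(T) = -1.13634278
exp(-rT) = 0.99203191
N(d1) = 0.16075912; N(d2) = 0.12790657
C = S_0' * N(d1) - K * exp(-rT) * N(d2) = 0.91824030 * 0.16075912 - 1.0800 * 0.99203191 * 0.12790657 = 0.0106

Answer: Price = 0.0106


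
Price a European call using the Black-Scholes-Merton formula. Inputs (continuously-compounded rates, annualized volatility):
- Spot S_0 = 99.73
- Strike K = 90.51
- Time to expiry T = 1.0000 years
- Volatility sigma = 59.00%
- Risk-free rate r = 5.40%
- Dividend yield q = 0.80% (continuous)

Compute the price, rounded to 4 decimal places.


Answer: Price = 28.6230

Derivation:
d1 = (ln(S/K) + (r - q + 0.5*sigma^2) * T) / (sigma * sqrt(T)) = 0.53738338
d2 = d1 - sigma * sqrt(T) = -0.05261662
exp(-rT) = 0.94743211; exp(-qT) = 0.99203191
C = S_0 * exp(-qT) * N(d1) - K * exp(-rT) * N(d2)
N(d1) = 0.70449859; N(d2) = 0.47901869
C = 99.7300 * 0.99203191 * 0.70449859 - 90.5100 * 0.94743211 * 0.47901869 = 28.6230


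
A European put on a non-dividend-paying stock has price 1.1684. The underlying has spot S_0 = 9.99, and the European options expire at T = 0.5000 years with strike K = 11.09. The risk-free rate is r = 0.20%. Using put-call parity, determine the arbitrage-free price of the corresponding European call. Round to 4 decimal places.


Put-call parity: C - P = S_0 * exp(-qT) - K * exp(-rT).
S_0 * exp(-qT) = 9.9900 * 1.00000000 = 9.99000000
K * exp(-rT) = 11.0900 * 0.99900050 = 11.07891554
C = P + S*exp(-qT) - K*exp(-rT)
C = 1.1684 + 9.99000000 - 11.07891554 = 0.0795

Answer: Call price = 0.0795


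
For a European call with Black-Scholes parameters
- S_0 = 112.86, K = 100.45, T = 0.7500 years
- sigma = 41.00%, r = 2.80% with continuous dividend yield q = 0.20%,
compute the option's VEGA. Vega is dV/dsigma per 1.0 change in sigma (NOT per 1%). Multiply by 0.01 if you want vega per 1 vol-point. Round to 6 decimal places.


d1 = 0.5605240892; d2 = 0.2054536737
phi(d1) = 0.3409456630; exp(-qT) = 0.9985011244; exp(-rT) = 0.9792189646
Vega = S * exp(-qT) * phi(d1) * sqrt(T) = 112.8600 * 0.9985011244 * 0.3409456630 * 0.8660254038 = 33.273954

Answer: Vega = 33.273954


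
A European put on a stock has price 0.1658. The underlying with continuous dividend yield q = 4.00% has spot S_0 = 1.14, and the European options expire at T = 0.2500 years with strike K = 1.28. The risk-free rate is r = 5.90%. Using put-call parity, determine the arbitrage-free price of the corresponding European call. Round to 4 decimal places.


Answer: Call price = 0.0332

Derivation:
Put-call parity: C - P = S_0 * exp(-qT) - K * exp(-rT).
S_0 * exp(-qT) = 1.1400 * 0.99004983 = 1.12865681
K * exp(-rT) = 1.2800 * 0.98535825 = 1.26125856
C = P + S*exp(-qT) - K*exp(-rT)
C = 0.1658 + 1.12865681 - 1.26125856 = 0.0332


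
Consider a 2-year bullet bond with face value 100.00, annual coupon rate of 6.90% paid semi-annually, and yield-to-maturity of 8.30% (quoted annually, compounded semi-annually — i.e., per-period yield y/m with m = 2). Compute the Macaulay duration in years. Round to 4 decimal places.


Coupon per period c = face * coupon_rate / m = 3.450000
Periods per year m = 2; per-period yield y/m = 0.041500
Number of cashflows N = 4
Cashflows (t years, CF_t, discount factor 1/(1+y/m)^(m*t), PV):
  t = 0.5000: CF_t = 3.450000, DF = 0.960154, PV = 3.312530
  t = 1.0000: CF_t = 3.450000, DF = 0.921895, PV = 3.180538
  t = 1.5000: CF_t = 3.450000, DF = 0.885161, PV = 3.053805
  t = 2.0000: CF_t = 103.450000, DF = 0.849890, PV = 87.921158
Price P = sum_t PV_t = 97.468030
Macaulay numerator sum_t t * PV_t:
  t * PV_t at t = 0.5000: 1.656265
  t * PV_t at t = 1.0000: 3.180538
  t * PV_t at t = 1.5000: 4.580707
  t * PV_t at t = 2.0000: 175.842315
Macaulay duration D = (sum_t t * PV_t) / P = 185.259825 / 97.468030 = 1.900724

Answer: Macaulay duration = 1.9007 years


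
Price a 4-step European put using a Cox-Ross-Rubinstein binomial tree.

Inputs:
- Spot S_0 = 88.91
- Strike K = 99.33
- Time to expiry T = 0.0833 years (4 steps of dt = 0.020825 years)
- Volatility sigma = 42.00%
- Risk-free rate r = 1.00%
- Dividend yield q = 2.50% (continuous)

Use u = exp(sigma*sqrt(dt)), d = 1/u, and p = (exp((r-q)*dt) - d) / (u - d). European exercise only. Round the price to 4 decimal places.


dt = T/N = 0.020825
u = exp(sigma*sqrt(dt)) = 1.062484; d = 1/u = 0.941191
p = (exp((r-q)*dt) - d) / (u - d) = 0.482277
Discount per step: exp(-r*dt) = 0.999792
Stock lattice S(k, i) with i counting down-moves:
  k=0: S(0,0) = 88.9100
  k=1: S(1,0) = 94.4655; S(1,1) = 83.6813
  k=2: S(2,0) = 100.3680; S(2,1) = 88.9100; S(2,2) = 78.7600
  k=3: S(3,0) = 106.6395; S(3,1) = 94.4655; S(3,2) = 83.6813; S(3,3) = 74.1282
  k=4: S(4,0) = 113.3027; S(4,1) = 100.3680; S(4,2) = 88.9100; S(4,3) = 78.7600; S(4,4) = 69.7687
Terminal payoffs V(N, i) = max(K - S_T, 0):
  V(4,0) = 0.000000; V(4,1) = 0.000000; V(4,2) = 10.420000; V(4,3) = 20.569995; V(4,4) = 29.561263
Backward induction: V(k, i) = exp(-r*dt) * [p * V(k+1, i) + (1-p) * V(k+1, i+1)].
  V(3,0) = exp(-r*dt) * [p*0.000000 + (1-p)*0.000000] = 0.000000
  V(3,1) = exp(-r*dt) * [p*0.000000 + (1-p)*10.420000] = 5.393548
  V(3,2) = exp(-r*dt) * [p*10.420000 + (1-p)*20.569995] = 15.671619
  V(3,3) = exp(-r*dt) * [p*20.569995 + (1-p)*29.561263] = 25.219727
  V(2,0) = exp(-r*dt) * [p*0.000000 + (1-p)*5.393548] = 2.791781
  V(2,1) = exp(-r*dt) * [p*5.393548 + (1-p)*15.671619] = 10.712508
  V(2,2) = exp(-r*dt) * [p*15.671619 + (1-p)*25.219727] = 20.610599
  V(1,0) = exp(-r*dt) * [p*2.791781 + (1-p)*10.712508] = 6.891086
  V(1,1) = exp(-r*dt) * [p*10.712508 + (1-p)*20.610599] = 15.833677
  V(0,0) = exp(-r*dt) * [p*6.891086 + (1-p)*15.833677] = 11.518470

Answer: Price = V(0,0) = 11.5185


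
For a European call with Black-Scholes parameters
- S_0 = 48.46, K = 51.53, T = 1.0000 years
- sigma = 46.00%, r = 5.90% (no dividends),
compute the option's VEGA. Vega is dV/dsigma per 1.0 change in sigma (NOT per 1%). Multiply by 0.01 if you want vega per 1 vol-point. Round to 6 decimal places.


Answer: Vega = 18.850680

Derivation:
d1 = 0.2247272892; d2 = -0.2352727108
phi(d1) = 0.3889946415; exp(-qT) = 1.0000000000; exp(-rT) = 0.9427067692
Vega = S * exp(-qT) * phi(d1) * sqrt(T) = 48.4600 * 1.0000000000 * 0.3889946415 * 1.0000000000 = 18.850680


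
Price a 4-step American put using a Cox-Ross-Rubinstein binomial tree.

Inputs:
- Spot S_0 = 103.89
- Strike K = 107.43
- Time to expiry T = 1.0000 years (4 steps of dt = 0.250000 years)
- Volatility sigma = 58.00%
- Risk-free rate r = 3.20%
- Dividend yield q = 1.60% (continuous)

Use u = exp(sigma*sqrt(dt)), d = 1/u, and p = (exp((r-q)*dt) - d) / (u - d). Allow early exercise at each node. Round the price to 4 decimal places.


Answer: Price = V(0,0) = 24.1600

Derivation:
dt = T/N = 0.250000
u = exp(sigma*sqrt(dt)) = 1.336427; d = 1/u = 0.748264
p = (exp((r-q)*dt) - d) / (u - d) = 0.434818
Discount per step: exp(-r*dt) = 0.992032
Stock lattice S(k, i) with i counting down-moves:
  k=0: S(0,0) = 103.8900
  k=1: S(1,0) = 138.8415; S(1,1) = 77.7371
  k=2: S(2,0) = 185.5515; S(2,1) = 103.8900; S(2,2) = 58.1678
  k=3: S(3,0) = 247.9762; S(3,1) = 138.8415; S(3,2) = 77.7371; S(3,3) = 43.5249
  k=4: S(4,0) = 331.4022; S(4,1) = 185.5515; S(4,2) = 103.8900; S(4,3) = 58.1678; S(4,4) = 32.5681
Terminal payoffs V(N, i) = max(K - S_T, 0):
  V(4,0) = 0.000000; V(4,1) = 0.000000; V(4,2) = 3.540000; V(4,3) = 49.262159; V(4,4) = 74.861921
Backward induction: V(k, i) = exp(-r*dt) * [p * V(k+1, i) + (1-p) * V(k+1, i+1)]; then take max(V_cont, immediate exercise) for American.
  V(3,0) = exp(-r*dt) * [p*0.000000 + (1-p)*0.000000] = 0.000000; exercise = 0.000000; V(3,0) = max -> 0.000000
  V(3,1) = exp(-r*dt) * [p*0.000000 + (1-p)*3.540000] = 1.984801; exercise = 0.000000; V(3,1) = max -> 1.984801
  V(3,2) = exp(-r*dt) * [p*3.540000 + (1-p)*49.262159] = 29.147214; exercise = 29.692898; V(3,2) = max -> 29.692898
  V(3,3) = exp(-r*dt) * [p*49.262159 + (1-p)*74.861921] = 63.222864; exercise = 63.905124; V(3,3) = max -> 63.905124
  V(2,0) = exp(-r*dt) * [p*0.000000 + (1-p)*1.984801] = 1.112835; exercise = 0.000000; V(2,0) = max -> 1.112835
  V(2,1) = exp(-r*dt) * [p*1.984801 + (1-p)*29.692898] = 17.504314; exercise = 3.540000; V(2,1) = max -> 17.504314
  V(2,2) = exp(-r*dt) * [p*29.692898 + (1-p)*63.905124] = 48.638354; exercise = 49.262159; V(2,2) = max -> 49.262159
  V(1,0) = exp(-r*dt) * [p*1.112835 + (1-p)*17.504314] = 10.294314; exercise = 0.000000; V(1,0) = max -> 10.294314
  V(1,1) = exp(-r*dt) * [p*17.504314 + (1-p)*49.262159] = 35.170772; exercise = 29.692898; V(1,1) = max -> 35.170772
  V(0,0) = exp(-r*dt) * [p*10.294314 + (1-p)*35.170772] = 24.159977; exercise = 3.540000; V(0,0) = max -> 24.159977


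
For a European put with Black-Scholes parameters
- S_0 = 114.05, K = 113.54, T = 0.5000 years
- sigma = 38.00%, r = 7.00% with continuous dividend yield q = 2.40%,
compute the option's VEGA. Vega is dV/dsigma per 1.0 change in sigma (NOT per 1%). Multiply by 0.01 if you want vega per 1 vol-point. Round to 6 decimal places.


Answer: Vega = 30.911513

Derivation:
d1 = 0.2366267752; d2 = -0.0320738017
phi(d1) = 0.3879283394; exp(-qT) = 0.9880717129; exp(-rT) = 0.9656054163
Vega = S * exp(-qT) * phi(d1) * sqrt(T) = 114.0500 * 0.9880717129 * 0.3879283394 * 0.7071067812 = 30.911513


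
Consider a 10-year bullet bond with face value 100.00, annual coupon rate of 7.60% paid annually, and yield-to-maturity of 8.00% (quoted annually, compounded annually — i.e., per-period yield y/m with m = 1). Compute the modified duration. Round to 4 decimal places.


Answer: Modified duration = 6.7707

Derivation:
Coupon per period c = face * coupon_rate / m = 7.600000
Periods per year m = 1; per-period yield y/m = 0.080000
Number of cashflows N = 10
Cashflows (t years, CF_t, discount factor 1/(1+y/m)^(m*t), PV):
  t = 1.0000: CF_t = 7.600000, DF = 0.925926, PV = 7.037037
  t = 2.0000: CF_t = 7.600000, DF = 0.857339, PV = 6.515775
  t = 3.0000: CF_t = 7.600000, DF = 0.793832, PV = 6.033125
  t = 4.0000: CF_t = 7.600000, DF = 0.735030, PV = 5.586227
  t = 5.0000: CF_t = 7.600000, DF = 0.680583, PV = 5.172432
  t = 6.0000: CF_t = 7.600000, DF = 0.630170, PV = 4.789289
  t = 7.0000: CF_t = 7.600000, DF = 0.583490, PV = 4.434527
  t = 8.0000: CF_t = 7.600000, DF = 0.540269, PV = 4.106044
  t = 9.0000: CF_t = 7.600000, DF = 0.500249, PV = 3.801892
  t = 10.0000: CF_t = 107.600000, DF = 0.463193, PV = 49.839619
Price P = sum_t PV_t = 97.315967
First compute Macaulay numerator sum_t t * PV_t:
  t * PV_t at t = 1.0000: 7.037037
  t * PV_t at t = 2.0000: 13.031550
  t * PV_t at t = 3.0000: 18.099375
  t * PV_t at t = 4.0000: 22.344908
  t * PV_t at t = 5.0000: 25.862161
  t * PV_t at t = 6.0000: 28.735735
  t * PV_t at t = 7.0000: 31.041689
  t * PV_t at t = 8.0000: 32.848348
  t * PV_t at t = 9.0000: 34.217029
  t * PV_t at t = 10.0000: 498.396193
Macaulay duration D = 711.614026 / 97.315967 = 7.312408
Modified duration = D / (1 + y/m) = 7.312408 / (1 + 0.080000) = 6.770748


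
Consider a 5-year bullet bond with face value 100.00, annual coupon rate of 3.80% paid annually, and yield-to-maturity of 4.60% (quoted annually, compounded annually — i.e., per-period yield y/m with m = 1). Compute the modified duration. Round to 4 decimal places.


Answer: Modified duration = 4.4357

Derivation:
Coupon per period c = face * coupon_rate / m = 3.800000
Periods per year m = 1; per-period yield y/m = 0.046000
Number of cashflows N = 5
Cashflows (t years, CF_t, discount factor 1/(1+y/m)^(m*t), PV):
  t = 1.0000: CF_t = 3.800000, DF = 0.956023, PV = 3.632887
  t = 2.0000: CF_t = 3.800000, DF = 0.913980, PV = 3.473124
  t = 3.0000: CF_t = 3.800000, DF = 0.873786, PV = 3.320386
  t = 4.0000: CF_t = 3.800000, DF = 0.835359, PV = 3.174365
  t = 5.0000: CF_t = 103.800000, DF = 0.798623, PV = 82.897022
Price P = sum_t PV_t = 96.497784
First compute Macaulay numerator sum_t t * PV_t:
  t * PV_t at t = 1.0000: 3.632887
  t * PV_t at t = 2.0000: 6.946247
  t * PV_t at t = 3.0000: 9.961157
  t * PV_t at t = 4.0000: 12.697460
  t * PV_t at t = 5.0000: 414.485112
Macaulay duration D = 447.722863 / 96.497784 = 4.639722
Modified duration = D / (1 + y/m) = 4.639722 / (1 + 0.046000) = 4.435680


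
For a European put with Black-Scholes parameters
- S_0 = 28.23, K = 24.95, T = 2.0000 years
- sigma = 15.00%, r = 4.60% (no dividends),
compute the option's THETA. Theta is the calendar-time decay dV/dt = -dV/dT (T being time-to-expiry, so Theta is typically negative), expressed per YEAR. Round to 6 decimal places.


d1 = 1.1219965942; d2 = 0.9098645598
phi(d1) = 0.2125927932; exp(-qT) = 1.0000000000; exp(-rT) = 0.9121051495
Theta = -S*exp(-qT)*phi(d1)*sigma/(2*sqrt(T)) + r*K*exp(-rT)*N(-d2) - q*S*exp(-qT)*N(-d1)
N(-d1) = 0.1309319440; N(-d2) = 0.1814469710; sqrt(T) = 1.4142135624
Term 1 = -28.2300 * 1.0000000000 * 0.2125927932 * 0.1500 / (2 * 1.4142135624) = -0.3182773121
Term 2 = 0.0460 * 24.9500 * 0.9121051495 * 0.1814469710 = 0.1899428771
Term 3 = 0 (no dividend yield, q = 0)
Theta = -0.3182773121 + (0.1899428771) + (0.0000000000) = -0.128334

Answer: Theta = -0.128334


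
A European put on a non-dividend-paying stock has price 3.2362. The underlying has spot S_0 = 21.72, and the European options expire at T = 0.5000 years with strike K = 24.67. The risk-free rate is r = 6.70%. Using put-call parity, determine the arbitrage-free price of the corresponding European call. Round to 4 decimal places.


Put-call parity: C - P = S_0 * exp(-qT) - K * exp(-rT).
S_0 * exp(-qT) = 21.7200 * 1.00000000 = 21.72000000
K * exp(-rT) = 24.6700 * 0.96705491 = 23.85724466
C = P + S*exp(-qT) - K*exp(-rT)
C = 3.2362 + 21.72000000 - 23.85724466 = 1.0990

Answer: Call price = 1.0990


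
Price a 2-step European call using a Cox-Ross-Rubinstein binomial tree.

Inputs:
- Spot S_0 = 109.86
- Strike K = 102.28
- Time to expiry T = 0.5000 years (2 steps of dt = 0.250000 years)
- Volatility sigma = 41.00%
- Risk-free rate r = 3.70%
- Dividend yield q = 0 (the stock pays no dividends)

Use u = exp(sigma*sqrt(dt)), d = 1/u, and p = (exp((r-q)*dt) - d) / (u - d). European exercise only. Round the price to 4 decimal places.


Answer: Price = V(0,0) = 17.5101

Derivation:
dt = T/N = 0.250000
u = exp(sigma*sqrt(dt)) = 1.227525; d = 1/u = 0.814647
p = (exp((r-q)*dt) - d) / (u - d) = 0.471436
Discount per step: exp(-r*dt) = 0.990793
Stock lattice S(k, i) with i counting down-moves:
  k=0: S(0,0) = 109.8600
  k=1: S(1,0) = 134.8559; S(1,1) = 89.4972
  k=2: S(2,0) = 165.5390; S(2,1) = 109.8600; S(2,2) = 72.9086
Terminal payoffs V(N, i) = max(S_T - K, 0):
  V(2,0) = 63.259002; V(2,1) = 7.580000; V(2,2) = 0.000000
Backward induction: V(k, i) = exp(-r*dt) * [p * V(k+1, i) + (1-p) * V(k+1, i+1)].
  V(1,0) = exp(-r*dt) * [p*63.259002 + (1-p)*7.580000] = 33.517631
  V(1,1) = exp(-r*dt) * [p*7.580000 + (1-p)*0.000000] = 3.540586
  V(0,0) = exp(-r*dt) * [p*33.517631 + (1-p)*3.540586] = 17.510136


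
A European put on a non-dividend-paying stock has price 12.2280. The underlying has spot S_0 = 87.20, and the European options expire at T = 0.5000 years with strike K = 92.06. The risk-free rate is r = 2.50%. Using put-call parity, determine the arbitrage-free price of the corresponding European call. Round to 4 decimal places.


Answer: Call price = 8.5116

Derivation:
Put-call parity: C - P = S_0 * exp(-qT) - K * exp(-rT).
S_0 * exp(-qT) = 87.2000 * 1.00000000 = 87.20000000
K * exp(-rT) = 92.0600 * 0.98757780 = 90.91641231
C = P + S*exp(-qT) - K*exp(-rT)
C = 12.2280 + 87.20000000 - 90.91641231 = 8.5116


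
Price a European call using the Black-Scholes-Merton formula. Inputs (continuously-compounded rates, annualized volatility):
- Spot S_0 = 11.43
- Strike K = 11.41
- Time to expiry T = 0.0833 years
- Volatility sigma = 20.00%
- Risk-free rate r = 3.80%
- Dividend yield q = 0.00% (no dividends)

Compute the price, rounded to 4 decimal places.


d1 = (ln(S/K) + (r - q + 0.5*sigma^2) * T) / (sigma * sqrt(T)) = 0.11403876
d2 = d1 - sigma * sqrt(T) = 0.05631528
exp(-rT) = 0.99683960; exp(-qT) = 1.00000000
C = S_0 * exp(-qT) * N(d1) - K * exp(-rT) * N(d2)
N(d1) = 0.54539647; N(d2) = 0.52245468
C = 11.4300 * 1.00000000 * 0.54539647 - 11.4100 * 0.99683960 * 0.52245468 = 0.2915

Answer: Price = 0.2915


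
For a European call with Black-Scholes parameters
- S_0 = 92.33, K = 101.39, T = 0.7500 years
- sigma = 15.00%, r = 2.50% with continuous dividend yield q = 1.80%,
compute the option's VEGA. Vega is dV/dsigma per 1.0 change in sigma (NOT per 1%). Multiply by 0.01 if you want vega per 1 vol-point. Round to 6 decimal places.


Answer: Vega = 26.045608

Derivation:
d1 = -0.6152079052; d2 = -0.7451117158
phi(d1) = 0.3301596622; exp(-qT) = 0.9865907163; exp(-rT) = 0.9814246877
Vega = S * exp(-qT) * phi(d1) * sqrt(T) = 92.3300 * 0.9865907163 * 0.3301596622 * 0.8660254038 = 26.045608


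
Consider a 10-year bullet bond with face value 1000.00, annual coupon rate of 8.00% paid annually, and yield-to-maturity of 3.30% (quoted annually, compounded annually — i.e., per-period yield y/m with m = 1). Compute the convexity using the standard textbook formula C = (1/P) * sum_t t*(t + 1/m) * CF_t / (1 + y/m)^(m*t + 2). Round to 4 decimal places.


Coupon per period c = face * coupon_rate / m = 80.000000
Periods per year m = 1; per-period yield y/m = 0.033000
Number of cashflows N = 10
Cashflows (t years, CF_t, discount factor 1/(1+y/m)^(m*t), PV):
  t = 1.0000: CF_t = 80.000000, DF = 0.968054, PV = 77.444337
  t = 2.0000: CF_t = 80.000000, DF = 0.937129, PV = 74.970316
  t = 3.0000: CF_t = 80.000000, DF = 0.907192, PV = 72.575331
  t = 4.0000: CF_t = 80.000000, DF = 0.878211, PV = 70.256854
  t = 5.0000: CF_t = 80.000000, DF = 0.850156, PV = 68.012444
  t = 6.0000: CF_t = 80.000000, DF = 0.822997, PV = 65.839733
  t = 7.0000: CF_t = 80.000000, DF = 0.796705, PV = 63.736430
  t = 8.0000: CF_t = 80.000000, DF = 0.771254, PV = 61.700320
  t = 9.0000: CF_t = 80.000000, DF = 0.746616, PV = 59.729254
  t = 10.0000: CF_t = 1080.000000, DF = 0.722764, PV = 780.585609
Price P = sum_t PV_t = 1394.850628
Convexity numerator sum_t t*(t + 1/m) * CF_t / (1+y/m)^(m*t + 2):
  t = 1.0000: term = 145.150661
  t = 2.0000: term = 421.541126
  t = 3.0000: term = 816.149324
  t = 4.0000: term = 1316.794650
  t = 5.0000: term = 1912.092910
  t = 6.0000: term = 2591.413430
  t = 7.0000: term = 3344.838245
  t = 8.0000: term = 4163.123248
  t = 9.0000: term = 5037.661239
  t = 10.0000: term = 80466.031408
Convexity = (1/P) * sum = 100214.796242 / 1394.850628 = 71.846257

Answer: Convexity = 71.8463


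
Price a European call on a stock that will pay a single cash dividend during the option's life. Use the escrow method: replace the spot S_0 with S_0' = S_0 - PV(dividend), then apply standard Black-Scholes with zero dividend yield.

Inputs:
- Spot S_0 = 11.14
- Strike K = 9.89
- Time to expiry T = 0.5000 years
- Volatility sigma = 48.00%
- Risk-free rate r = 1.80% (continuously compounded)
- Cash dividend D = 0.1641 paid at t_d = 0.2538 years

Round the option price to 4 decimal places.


Answer: Price = 2.0640

Derivation:
PV(D) = D * exp(-r * t_d) = 0.1641 * 0.99544202 = 0.16335204
S_0' = S_0 - PV(D) = 11.1400 - 0.16335204 = 10.97664796
d1 = (ln(S_0'/K) + (r + sigma^2/2)*T) / (sigma*sqrt(T)) = 0.50335973
d2 = d1 - sigma*sqrt(T) = 0.16394848
exp(-rT) = 0.99104038
N(d1) = 0.69264431; N(d2) = 0.56511415
C = S_0' * N(d1) - K * exp(-rT) * N(d2) = 10.97664796 * 0.69264431 - 9.8900 * 0.99104038 * 0.56511415 = 2.0640


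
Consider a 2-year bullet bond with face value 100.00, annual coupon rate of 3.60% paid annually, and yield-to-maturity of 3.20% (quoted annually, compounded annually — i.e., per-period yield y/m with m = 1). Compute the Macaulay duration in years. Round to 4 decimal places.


Answer: Macaulay duration = 1.9654 years

Derivation:
Coupon per period c = face * coupon_rate / m = 3.600000
Periods per year m = 1; per-period yield y/m = 0.032000
Number of cashflows N = 2
Cashflows (t years, CF_t, discount factor 1/(1+y/m)^(m*t), PV):
  t = 1.0000: CF_t = 3.600000, DF = 0.968992, PV = 3.488372
  t = 2.0000: CF_t = 103.600000, DF = 0.938946, PV = 97.274803
Price P = sum_t PV_t = 100.763175
Macaulay numerator sum_t t * PV_t:
  t * PV_t at t = 1.0000: 3.488372
  t * PV_t at t = 2.0000: 194.549606
Macaulay duration D = (sum_t t * PV_t) / P = 198.037978 / 100.763175 = 1.965380


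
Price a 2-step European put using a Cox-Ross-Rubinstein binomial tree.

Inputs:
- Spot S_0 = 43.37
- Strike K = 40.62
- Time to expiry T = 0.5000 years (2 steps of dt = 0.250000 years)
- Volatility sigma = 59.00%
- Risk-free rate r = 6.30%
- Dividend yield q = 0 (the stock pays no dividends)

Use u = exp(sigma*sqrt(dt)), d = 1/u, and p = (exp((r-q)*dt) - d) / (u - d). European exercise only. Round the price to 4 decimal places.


Answer: Price = V(0,0) = 4.8014

Derivation:
dt = T/N = 0.250000
u = exp(sigma*sqrt(dt)) = 1.343126; d = 1/u = 0.744532
p = (exp((r-q)*dt) - d) / (u - d) = 0.453300
Discount per step: exp(-r*dt) = 0.984373
Stock lattice S(k, i) with i counting down-moves:
  k=0: S(0,0) = 43.3700
  k=1: S(1,0) = 58.2514; S(1,1) = 32.2903
  k=2: S(2,0) = 78.2390; S(2,1) = 43.3700; S(2,2) = 24.0412
Terminal payoffs V(N, i) = max(K - S_T, 0):
  V(2,0) = 0.000000; V(2,1) = 0.000000; V(2,2) = 16.578826
Backward induction: V(k, i) = exp(-r*dt) * [p * V(k+1, i) + (1-p) * V(k+1, i+1)].
  V(1,0) = exp(-r*dt) * [p*0.000000 + (1-p)*0.000000] = 0.000000
  V(1,1) = exp(-r*dt) * [p*0.000000 + (1-p)*16.578826] = 8.922008
  V(0,0) = exp(-r*dt) * [p*0.000000 + (1-p)*8.922008] = 4.801439


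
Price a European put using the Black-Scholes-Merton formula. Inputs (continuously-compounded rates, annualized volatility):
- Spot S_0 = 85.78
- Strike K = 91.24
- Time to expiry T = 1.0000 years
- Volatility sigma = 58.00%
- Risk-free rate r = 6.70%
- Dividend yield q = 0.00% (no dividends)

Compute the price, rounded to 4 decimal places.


d1 = (ln(S/K) + (r - q + 0.5*sigma^2) * T) / (sigma * sqrt(T)) = 0.29912497
d2 = d1 - sigma * sqrt(T) = -0.28087503
exp(-rT) = 0.93519520; exp(-qT) = 1.00000000
P = K * exp(-rT) * N(-d2) - S_0 * exp(-qT) * N(-d1)
N(-d1) = 0.38242235; N(-d2) = 0.61059687
P = 91.2400 * 0.93519520 * 0.61059687 - 85.7800 * 1.00000000 * 0.38242235 = 19.2963

Answer: Price = 19.2963


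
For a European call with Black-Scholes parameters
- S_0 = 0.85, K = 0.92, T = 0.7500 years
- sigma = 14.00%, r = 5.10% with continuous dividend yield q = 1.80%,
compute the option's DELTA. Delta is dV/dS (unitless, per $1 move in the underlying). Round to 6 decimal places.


d1 = -0.3879572812; d2 = -0.5092008378
phi(d1) = 0.3700215768; exp(-qT) = 0.9865907163; exp(-rT) = 0.9624722927
N(d1) = 0.3490238235
Delta = exp(-qT) * N(d1) = 0.9865907163 * 0.3490238235 = 0.344344

Answer: Delta = 0.344344


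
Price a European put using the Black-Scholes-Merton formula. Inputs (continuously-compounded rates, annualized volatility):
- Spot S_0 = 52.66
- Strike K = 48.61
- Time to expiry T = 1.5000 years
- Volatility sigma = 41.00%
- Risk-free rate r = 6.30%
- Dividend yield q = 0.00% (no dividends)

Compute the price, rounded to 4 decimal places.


Answer: Price = 5.9474

Derivation:
d1 = (ln(S/K) + (r - q + 0.5*sigma^2) * T) / (sigma * sqrt(T)) = 0.59863515
d2 = d1 - sigma * sqrt(T) = 0.09648975
exp(-rT) = 0.90982773; exp(-qT) = 1.00000000
P = K * exp(-rT) * N(-d2) - S_0 * exp(-qT) * N(-d1)
N(-d1) = 0.27470811; N(-d2) = 0.46156581
P = 48.6100 * 0.90982773 * 0.46156581 - 52.6600 * 1.00000000 * 0.27470811 = 5.9474


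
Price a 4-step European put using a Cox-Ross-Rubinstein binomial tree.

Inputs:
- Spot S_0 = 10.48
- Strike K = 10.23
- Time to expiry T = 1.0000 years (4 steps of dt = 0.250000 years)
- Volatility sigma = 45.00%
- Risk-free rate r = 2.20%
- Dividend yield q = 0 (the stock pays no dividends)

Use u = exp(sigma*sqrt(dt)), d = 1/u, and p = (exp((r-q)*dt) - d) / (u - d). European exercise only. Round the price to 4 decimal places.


Answer: Price = V(0,0) = 1.5295

Derivation:
dt = T/N = 0.250000
u = exp(sigma*sqrt(dt)) = 1.252323; d = 1/u = 0.798516
p = (exp((r-q)*dt) - d) / (u - d) = 0.456139
Discount per step: exp(-r*dt) = 0.994515
Stock lattice S(k, i) with i counting down-moves:
  k=0: S(0,0) = 10.4800
  k=1: S(1,0) = 13.1243; S(1,1) = 8.3684
  k=2: S(2,0) = 16.4359; S(2,1) = 10.4800; S(2,2) = 6.6823
  k=3: S(3,0) = 20.5831; S(3,1) = 13.1243; S(3,2) = 8.3684; S(3,3) = 5.3360
  k=4: S(4,0) = 25.7766; S(4,1) = 16.4359; S(4,2) = 10.4800; S(4,3) = 6.6823; S(4,4) = 4.2609
Terminal payoffs V(N, i) = max(K - S_T, 0):
  V(4,0) = 0.000000; V(4,1) = 0.000000; V(4,2) = 0.000000; V(4,3) = 3.547657; V(4,4) = 5.969150
Backward induction: V(k, i) = exp(-r*dt) * [p * V(k+1, i) + (1-p) * V(k+1, i+1)].
  V(3,0) = exp(-r*dt) * [p*0.000000 + (1-p)*0.000000] = 0.000000
  V(3,1) = exp(-r*dt) * [p*0.000000 + (1-p)*0.000000] = 0.000000
  V(3,2) = exp(-r*dt) * [p*0.000000 + (1-p)*3.547657] = 1.918849
  V(3,3) = exp(-r*dt) * [p*3.547657 + (1-p)*5.969150] = 4.837930
  V(2,0) = exp(-r*dt) * [p*0.000000 + (1-p)*0.000000] = 0.000000
  V(2,1) = exp(-r*dt) * [p*0.000000 + (1-p)*1.918849] = 1.037863
  V(2,2) = exp(-r*dt) * [p*1.918849 + (1-p)*4.837930] = 3.487190
  V(1,0) = exp(-r*dt) * [p*0.000000 + (1-p)*1.037863] = 0.561357
  V(1,1) = exp(-r*dt) * [p*1.037863 + (1-p)*3.487190] = 2.356957
  V(0,0) = exp(-r*dt) * [p*0.561357 + (1-p)*2.356957] = 1.529478


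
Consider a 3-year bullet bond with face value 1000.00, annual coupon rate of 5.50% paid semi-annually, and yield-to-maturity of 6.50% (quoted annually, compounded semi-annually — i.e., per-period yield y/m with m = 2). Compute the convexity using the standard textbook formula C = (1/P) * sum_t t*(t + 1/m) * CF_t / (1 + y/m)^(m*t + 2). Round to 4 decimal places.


Answer: Convexity = 8.9922

Derivation:
Coupon per period c = face * coupon_rate / m = 27.500000
Periods per year m = 2; per-period yield y/m = 0.032500
Number of cashflows N = 6
Cashflows (t years, CF_t, discount factor 1/(1+y/m)^(m*t), PV):
  t = 0.5000: CF_t = 27.500000, DF = 0.968523, PV = 26.634383
  t = 1.0000: CF_t = 27.500000, DF = 0.938037, PV = 25.796012
  t = 1.5000: CF_t = 27.500000, DF = 0.908510, PV = 24.984031
  t = 2.0000: CF_t = 27.500000, DF = 0.879913, PV = 24.197609
  t = 2.5000: CF_t = 27.500000, DF = 0.852216, PV = 23.435941
  t = 3.0000: CF_t = 1027.500000, DF = 0.825391, PV = 848.089075
Price P = sum_t PV_t = 973.137050
Convexity numerator sum_t t*(t + 1/m) * CF_t / (1+y/m)^(m*t + 2):
  t = 0.5000: term = 12.492016
  t = 1.0000: term = 36.296413
  t = 1.5000: term = 70.307822
  t = 2.0000: term = 113.491239
  t = 2.5000: term = 164.878313
  t = 3.0000: term = 8353.157054
Convexity = (1/P) * sum = 8750.622857 / 973.137050 = 8.992179


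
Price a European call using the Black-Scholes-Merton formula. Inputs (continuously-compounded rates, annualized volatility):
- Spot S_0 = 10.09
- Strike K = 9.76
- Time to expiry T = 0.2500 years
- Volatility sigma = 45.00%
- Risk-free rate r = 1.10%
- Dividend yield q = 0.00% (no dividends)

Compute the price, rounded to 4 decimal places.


Answer: Price = 1.0775

Derivation:
d1 = (ln(S/K) + (r - q + 0.5*sigma^2) * T) / (sigma * sqrt(T)) = 0.27251082
d2 = d1 - sigma * sqrt(T) = 0.04751082
exp(-rT) = 0.99725378; exp(-qT) = 1.00000000
C = S_0 * exp(-qT) * N(d1) - K * exp(-rT) * N(d2)
N(d1) = 0.60738536; N(d2) = 0.51894695
C = 10.0900 * 1.00000000 * 0.60738536 - 9.7600 * 0.99725378 * 0.51894695 = 1.0775


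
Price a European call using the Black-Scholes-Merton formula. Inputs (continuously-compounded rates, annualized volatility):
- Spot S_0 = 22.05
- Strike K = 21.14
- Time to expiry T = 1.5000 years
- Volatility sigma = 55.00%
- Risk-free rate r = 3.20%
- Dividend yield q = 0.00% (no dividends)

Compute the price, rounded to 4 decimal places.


d1 = (ln(S/K) + (r - q + 0.5*sigma^2) * T) / (sigma * sqrt(T)) = 0.47062955
d2 = d1 - sigma * sqrt(T) = -0.20298013
exp(-rT) = 0.95313379; exp(-qT) = 1.00000000
C = S_0 * exp(-qT) * N(d1) - K * exp(-rT) * N(d2)
N(d1) = 0.68104735; N(d2) = 0.41957528
C = 22.0500 * 1.00000000 * 0.68104735 - 21.1400 * 0.95313379 * 0.41957528 = 6.5630

Answer: Price = 6.5630


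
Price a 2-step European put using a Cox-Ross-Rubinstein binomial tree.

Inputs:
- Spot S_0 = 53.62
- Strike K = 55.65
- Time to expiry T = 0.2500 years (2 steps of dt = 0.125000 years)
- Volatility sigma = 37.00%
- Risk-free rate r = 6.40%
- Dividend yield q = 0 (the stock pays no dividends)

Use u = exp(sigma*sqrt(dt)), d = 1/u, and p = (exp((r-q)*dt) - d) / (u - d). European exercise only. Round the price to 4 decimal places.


Answer: Price = V(0,0) = 4.5642

Derivation:
dt = T/N = 0.125000
u = exp(sigma*sqrt(dt)) = 1.139757; d = 1/u = 0.877380
p = (exp((r-q)*dt) - d) / (u - d) = 0.497956
Discount per step: exp(-r*dt) = 0.992032
Stock lattice S(k, i) with i counting down-moves:
  k=0: S(0,0) = 53.6200
  k=1: S(1,0) = 61.1138; S(1,1) = 47.0451
  k=2: S(2,0) = 69.6548; S(2,1) = 53.6200; S(2,2) = 41.2765
Terminal payoffs V(N, i) = max(K - S_T, 0):
  V(2,0) = 0.000000; V(2,1) = 2.030000; V(2,2) = 14.373529
Backward induction: V(k, i) = exp(-r*dt) * [p * V(k+1, i) + (1-p) * V(k+1, i+1)].
  V(1,0) = exp(-r*dt) * [p*0.000000 + (1-p)*2.030000] = 1.011029
  V(1,1) = exp(-r*dt) * [p*2.030000 + (1-p)*14.373529] = 8.161445
  V(0,0) = exp(-r*dt) * [p*1.011029 + (1-p)*8.161445] = 4.564195


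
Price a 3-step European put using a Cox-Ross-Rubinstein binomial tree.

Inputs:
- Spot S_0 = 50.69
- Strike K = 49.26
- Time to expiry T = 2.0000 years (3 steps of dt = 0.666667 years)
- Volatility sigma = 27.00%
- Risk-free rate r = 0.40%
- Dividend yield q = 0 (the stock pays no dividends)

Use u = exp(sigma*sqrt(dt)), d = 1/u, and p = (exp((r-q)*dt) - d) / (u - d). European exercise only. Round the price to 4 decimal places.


dt = T/N = 0.666667
u = exp(sigma*sqrt(dt)) = 1.246643; d = 1/u = 0.802154
p = (exp((r-q)*dt) - d) / (u - d) = 0.451116
Discount per step: exp(-r*dt) = 0.997337
Stock lattice S(k, i) with i counting down-moves:
  k=0: S(0,0) = 50.6900
  k=1: S(1,0) = 63.1923; S(1,1) = 40.6612
  k=2: S(2,0) = 78.7782; S(2,1) = 50.6900; S(2,2) = 32.6166
  k=3: S(3,0) = 98.2083; S(3,1) = 63.1923; S(3,2) = 40.6612; S(3,3) = 26.1635
Terminal payoffs V(N, i) = max(K - S_T, 0):
  V(3,0) = 0.000000; V(3,1) = 0.000000; V(3,2) = 8.598790; V(3,3) = 23.096471
Backward induction: V(k, i) = exp(-r*dt) * [p * V(k+1, i) + (1-p) * V(k+1, i+1)].
  V(2,0) = exp(-r*dt) * [p*0.000000 + (1-p)*0.000000] = 0.000000
  V(2,1) = exp(-r*dt) * [p*0.000000 + (1-p)*8.598790] = 4.707169
  V(2,2) = exp(-r*dt) * [p*8.598790 + (1-p)*23.096471] = 16.512243
  V(1,0) = exp(-r*dt) * [p*0.000000 + (1-p)*4.707169] = 2.576809
  V(1,1) = exp(-r*dt) * [p*4.707169 + (1-p)*16.512243] = 11.156993
  V(0,0) = exp(-r*dt) * [p*2.576809 + (1-p)*11.156993] = 7.266930

Answer: Price = V(0,0) = 7.2669


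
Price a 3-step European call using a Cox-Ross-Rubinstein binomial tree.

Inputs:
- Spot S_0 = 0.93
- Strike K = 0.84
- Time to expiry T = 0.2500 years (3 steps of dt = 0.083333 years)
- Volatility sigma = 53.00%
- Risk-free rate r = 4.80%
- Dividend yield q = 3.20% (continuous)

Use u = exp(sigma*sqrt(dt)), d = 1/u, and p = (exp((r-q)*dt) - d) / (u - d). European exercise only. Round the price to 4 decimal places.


Answer: Price = V(0,0) = 0.1471

Derivation:
dt = T/N = 0.083333
u = exp(sigma*sqrt(dt)) = 1.165322; d = 1/u = 0.858132
p = (exp((r-q)*dt) - d) / (u - d) = 0.466168
Discount per step: exp(-r*dt) = 0.996008
Stock lattice S(k, i) with i counting down-moves:
  k=0: S(0,0) = 0.9300
  k=1: S(1,0) = 1.0837; S(1,1) = 0.7981
  k=2: S(2,0) = 1.2629; S(2,1) = 0.9300; S(2,2) = 0.6848
  k=3: S(3,0) = 1.4717; S(3,1) = 1.0837; S(3,2) = 0.7981; S(3,3) = 0.5877
Terminal payoffs V(N, i) = max(S_T - K, 0):
  V(3,0) = 0.631707; V(3,1) = 0.243750; V(3,2) = 0.000000; V(3,3) = 0.000000
Backward induction: V(k, i) = exp(-r*dt) * [p * V(k+1, i) + (1-p) * V(k+1, i+1)].
  V(2,0) = exp(-r*dt) * [p*0.631707 + (1-p)*0.243750] = 0.422908
  V(2,1) = exp(-r*dt) * [p*0.243750 + (1-p)*0.000000] = 0.113175
  V(2,2) = exp(-r*dt) * [p*0.000000 + (1-p)*0.000000] = 0.000000
  V(1,0) = exp(-r*dt) * [p*0.422908 + (1-p)*0.113175] = 0.256534
  V(1,1) = exp(-r*dt) * [p*0.113175 + (1-p)*0.000000] = 0.052548
  V(0,0) = exp(-r*dt) * [p*0.256534 + (1-p)*0.052548] = 0.147051


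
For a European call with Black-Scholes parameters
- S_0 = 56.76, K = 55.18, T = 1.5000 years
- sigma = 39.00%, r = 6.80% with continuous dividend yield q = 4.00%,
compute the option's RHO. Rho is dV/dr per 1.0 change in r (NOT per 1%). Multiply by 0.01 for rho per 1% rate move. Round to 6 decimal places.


Answer: Rho = 34.638671

Derivation:
d1 = 0.3858601290; d2 = -0.0917903708
phi(d1) = 0.3703219366; exp(-qT) = 0.9417645336; exp(-rT) = 0.9030295517
N(d2) = 0.4634322974
Rho = K*T*exp(-rT)*N(d2) = 55.1800 * 1.5000 * 0.9030295517 * 0.4634322974 = 34.638671


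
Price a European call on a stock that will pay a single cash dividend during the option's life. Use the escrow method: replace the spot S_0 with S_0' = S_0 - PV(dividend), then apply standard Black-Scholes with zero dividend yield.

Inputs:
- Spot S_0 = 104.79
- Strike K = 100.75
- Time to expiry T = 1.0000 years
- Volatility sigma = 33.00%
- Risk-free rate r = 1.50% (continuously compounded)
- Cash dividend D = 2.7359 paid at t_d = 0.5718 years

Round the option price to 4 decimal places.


PV(D) = D * exp(-r * t_d) = 2.7359 * 0.99145968 = 2.71253453
S_0' = S_0 - PV(D) = 104.7900 - 2.71253453 = 102.07746547
d1 = (ln(S_0'/K) + (r + sigma^2/2)*T) / (sigma*sqrt(T)) = 0.25012057
d2 = d1 - sigma*sqrt(T) = -0.07987943
exp(-rT) = 0.98511194
N(d1) = 0.59875295; N(d2) = 0.46816658
C = S_0' * N(d1) - K * exp(-rT) * N(d2) = 102.07746547 * 0.59875295 - 100.7500 * 0.98511194 * 0.46816658 = 14.6536

Answer: Price = 14.6536


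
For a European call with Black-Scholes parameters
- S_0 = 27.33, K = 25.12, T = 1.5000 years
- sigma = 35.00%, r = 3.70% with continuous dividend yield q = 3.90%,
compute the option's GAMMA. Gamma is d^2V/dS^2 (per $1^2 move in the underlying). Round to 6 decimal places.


Answer: Gamma = 0.029601

Derivation:
d1 = 0.4040390368; d2 = -0.0246216682
phi(d1) = 0.3676726389; exp(-qT) = 0.9431782404; exp(-rT) = 0.9460120237
Gamma = exp(-qT) * phi(d1) / (S * sigma * sqrt(T)) = 0.9431782404 * 0.3676726389 / (27.3300 * 0.3500 * 1.2247448714) = 0.029601


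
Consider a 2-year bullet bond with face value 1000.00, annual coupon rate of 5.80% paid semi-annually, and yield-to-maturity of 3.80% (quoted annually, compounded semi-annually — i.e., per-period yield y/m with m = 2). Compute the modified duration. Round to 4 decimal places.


Coupon per period c = face * coupon_rate / m = 29.000000
Periods per year m = 2; per-period yield y/m = 0.019000
Number of cashflows N = 4
Cashflows (t years, CF_t, discount factor 1/(1+y/m)^(m*t), PV):
  t = 0.5000: CF_t = 29.000000, DF = 0.981354, PV = 28.459274
  t = 1.0000: CF_t = 29.000000, DF = 0.963056, PV = 27.928630
  t = 1.5000: CF_t = 29.000000, DF = 0.945099, PV = 27.407880
  t = 2.0000: CF_t = 1029.000000, DF = 0.927477, PV = 954.374087
Price P = sum_t PV_t = 1038.169870
First compute Macaulay numerator sum_t t * PV_t:
  t * PV_t at t = 0.5000: 14.229637
  t * PV_t at t = 1.0000: 27.928630
  t * PV_t at t = 1.5000: 41.111820
  t * PV_t at t = 2.0000: 1908.748173
Macaulay duration D = 1992.018260 / 1038.169870 = 1.918779
Modified duration = D / (1 + y/m) = 1.918779 / (1 + 0.019000) = 1.883002

Answer: Modified duration = 1.8830


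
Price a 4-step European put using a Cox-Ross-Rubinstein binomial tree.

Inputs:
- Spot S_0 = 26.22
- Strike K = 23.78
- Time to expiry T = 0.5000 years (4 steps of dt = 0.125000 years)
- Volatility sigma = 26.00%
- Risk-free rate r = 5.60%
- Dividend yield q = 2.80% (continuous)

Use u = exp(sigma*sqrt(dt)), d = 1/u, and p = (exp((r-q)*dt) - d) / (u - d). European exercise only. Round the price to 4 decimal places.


Answer: Price = V(0,0) = 0.8376

Derivation:
dt = T/N = 0.125000
u = exp(sigma*sqrt(dt)) = 1.096281; d = 1/u = 0.912175
p = (exp((r-q)*dt) - d) / (u - d) = 0.496079
Discount per step: exp(-r*dt) = 0.993024
Stock lattice S(k, i) with i counting down-moves:
  k=0: S(0,0) = 26.2200
  k=1: S(1,0) = 28.7445; S(1,1) = 23.9172
  k=2: S(2,0) = 31.5121; S(2,1) = 26.2200; S(2,2) = 21.8167
  k=3: S(3,0) = 34.5461; S(3,1) = 28.7445; S(3,2) = 23.9172; S(3,3) = 19.9006
  k=4: S(4,0) = 37.8722; S(4,1) = 31.5121; S(4,2) = 26.2200; S(4,3) = 21.8167; S(4,4) = 18.1528
Terminal payoffs V(N, i) = max(K - S_T, 0):
  V(4,0) = 0.000000; V(4,1) = 0.000000; V(4,2) = 0.000000; V(4,3) = 1.963322; V(4,4) = 5.627161
Backward induction: V(k, i) = exp(-r*dt) * [p * V(k+1, i) + (1-p) * V(k+1, i+1)].
  V(3,0) = exp(-r*dt) * [p*0.000000 + (1-p)*0.000000] = 0.000000
  V(3,1) = exp(-r*dt) * [p*0.000000 + (1-p)*0.000000] = 0.000000
  V(3,2) = exp(-r*dt) * [p*0.000000 + (1-p)*1.963322] = 0.982458
  V(3,3) = exp(-r*dt) * [p*1.963322 + (1-p)*5.627161] = 3.783033
  V(2,0) = exp(-r*dt) * [p*0.000000 + (1-p)*0.000000] = 0.000000
  V(2,1) = exp(-r*dt) * [p*0.000000 + (1-p)*0.982458] = 0.491627
  V(2,2) = exp(-r*dt) * [p*0.982458 + (1-p)*3.783033] = 2.377028
  V(1,0) = exp(-r*dt) * [p*0.000000 + (1-p)*0.491627] = 0.246013
  V(1,1) = exp(-r*dt) * [p*0.491627 + (1-p)*2.377028] = 1.431663
  V(0,0) = exp(-r*dt) * [p*0.246013 + (1-p)*1.431663] = 0.837603
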